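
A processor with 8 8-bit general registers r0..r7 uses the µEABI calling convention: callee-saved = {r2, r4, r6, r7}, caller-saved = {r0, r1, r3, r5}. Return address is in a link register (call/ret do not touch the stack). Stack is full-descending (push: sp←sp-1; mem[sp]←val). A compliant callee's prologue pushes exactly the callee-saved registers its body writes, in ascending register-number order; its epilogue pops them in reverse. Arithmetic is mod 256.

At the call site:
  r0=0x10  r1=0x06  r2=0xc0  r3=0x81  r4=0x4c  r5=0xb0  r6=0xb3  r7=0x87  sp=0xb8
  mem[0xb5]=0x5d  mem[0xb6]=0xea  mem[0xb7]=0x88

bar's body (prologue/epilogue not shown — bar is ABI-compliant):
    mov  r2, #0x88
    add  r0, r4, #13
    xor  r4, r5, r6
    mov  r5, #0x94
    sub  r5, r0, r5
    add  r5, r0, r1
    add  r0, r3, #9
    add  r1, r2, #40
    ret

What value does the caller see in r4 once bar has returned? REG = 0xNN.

prologue: push r2 → mem[0xb7]=0xc0, sp=0xb7
prologue: push r4 → mem[0xb6]=0x4c, sp=0xb6
body[0] mov  r2, #0x88 → r2=0x88
body[1] add  r0, r4, #13 → r0=0x59
body[2] xor  r4, r5, r6 → r4=0x03
body[3] mov  r5, #0x94 → r5=0x94
body[4] sub  r5, r0, r5 → r5=0xc5
body[5] add  r5, r0, r1 → r5=0x5f
body[6] add  r0, r3, #9 → r0=0x8a
body[7] add  r1, r2, #40 → r1=0xb0
epilogue: pop r4=0x4c, sp=0xb7
epilogue: pop r2=0xc0, sp=0xb8
r4 is callee-saved → restored

REG = 0x4c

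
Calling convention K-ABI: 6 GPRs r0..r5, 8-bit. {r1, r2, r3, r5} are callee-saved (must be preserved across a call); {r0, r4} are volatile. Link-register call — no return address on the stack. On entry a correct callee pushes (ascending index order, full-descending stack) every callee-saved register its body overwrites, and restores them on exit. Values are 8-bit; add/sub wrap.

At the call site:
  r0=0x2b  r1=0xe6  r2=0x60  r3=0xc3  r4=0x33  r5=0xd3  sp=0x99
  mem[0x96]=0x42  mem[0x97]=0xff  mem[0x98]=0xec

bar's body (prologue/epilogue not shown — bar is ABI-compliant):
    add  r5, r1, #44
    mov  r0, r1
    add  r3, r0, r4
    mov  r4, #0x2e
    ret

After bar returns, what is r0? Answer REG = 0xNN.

REG = 0xe6

prologue: push r3 -> mem[0x98]=0xc3, sp=0x98
prologue: push r5 -> mem[0x97]=0xd3, sp=0x97
body[0] add  r5, r1, #44 -> r5=0x12
body[1] mov  r0, r1 -> r0=0xe6
body[2] add  r3, r0, r4 -> r3=0x19
body[3] mov  r4, #0x2e -> r4=0x2e
epilogue: pop r5=0xd3, sp=0x98
epilogue: pop r3=0xc3, sp=0x99
r0 is caller-saved -> body value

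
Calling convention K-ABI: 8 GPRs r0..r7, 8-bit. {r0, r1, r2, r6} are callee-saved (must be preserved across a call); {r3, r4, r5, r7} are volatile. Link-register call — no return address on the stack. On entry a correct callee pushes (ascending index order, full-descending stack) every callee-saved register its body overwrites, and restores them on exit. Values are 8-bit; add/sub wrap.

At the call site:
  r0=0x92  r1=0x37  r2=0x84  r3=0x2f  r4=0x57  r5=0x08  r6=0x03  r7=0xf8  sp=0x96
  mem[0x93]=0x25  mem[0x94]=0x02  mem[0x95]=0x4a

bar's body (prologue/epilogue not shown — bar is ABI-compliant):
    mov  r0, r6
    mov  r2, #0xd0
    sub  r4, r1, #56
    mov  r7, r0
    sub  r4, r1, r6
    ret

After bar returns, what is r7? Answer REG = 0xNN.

REG = 0x03

prologue: push r0 → mem[0x95]=0x92, sp=0x95
prologue: push r2 → mem[0x94]=0x84, sp=0x94
body[0] mov  r0, r6 → r0=0x03
body[1] mov  r2, #0xd0 → r2=0xd0
body[2] sub  r4, r1, #56 → r4=0xff
body[3] mov  r7, r0 → r7=0x03
body[4] sub  r4, r1, r6 → r4=0x34
epilogue: pop r2=0x84, sp=0x95
epilogue: pop r0=0x92, sp=0x96
r7 is caller-saved → body value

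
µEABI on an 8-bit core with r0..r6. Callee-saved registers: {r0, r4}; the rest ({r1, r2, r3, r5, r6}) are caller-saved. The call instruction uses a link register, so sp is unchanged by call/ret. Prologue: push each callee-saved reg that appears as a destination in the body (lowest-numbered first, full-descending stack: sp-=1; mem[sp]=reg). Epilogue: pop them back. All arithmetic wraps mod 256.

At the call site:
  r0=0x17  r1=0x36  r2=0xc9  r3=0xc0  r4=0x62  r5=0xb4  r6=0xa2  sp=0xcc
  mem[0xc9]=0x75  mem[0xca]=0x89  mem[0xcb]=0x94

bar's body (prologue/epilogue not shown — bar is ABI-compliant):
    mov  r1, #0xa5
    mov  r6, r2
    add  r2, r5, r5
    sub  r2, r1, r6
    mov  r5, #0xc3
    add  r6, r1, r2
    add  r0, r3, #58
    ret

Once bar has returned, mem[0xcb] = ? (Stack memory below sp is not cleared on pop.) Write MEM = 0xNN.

prologue: push r0 → mem[0xcb]=0x17, sp=0xcb
body[0] mov  r1, #0xa5 → r1=0xa5
body[1] mov  r6, r2 → r6=0xc9
body[2] add  r2, r5, r5 → r2=0x68
body[3] sub  r2, r1, r6 → r2=0xdc
body[4] mov  r5, #0xc3 → r5=0xc3
body[5] add  r6, r1, r2 → r6=0x81
body[6] add  r0, r3, #58 → r0=0xfa
epilogue: pop r0=0x17, sp=0xcc
prologue pushed ['r0'] at ['0xcb']

MEM = 0x17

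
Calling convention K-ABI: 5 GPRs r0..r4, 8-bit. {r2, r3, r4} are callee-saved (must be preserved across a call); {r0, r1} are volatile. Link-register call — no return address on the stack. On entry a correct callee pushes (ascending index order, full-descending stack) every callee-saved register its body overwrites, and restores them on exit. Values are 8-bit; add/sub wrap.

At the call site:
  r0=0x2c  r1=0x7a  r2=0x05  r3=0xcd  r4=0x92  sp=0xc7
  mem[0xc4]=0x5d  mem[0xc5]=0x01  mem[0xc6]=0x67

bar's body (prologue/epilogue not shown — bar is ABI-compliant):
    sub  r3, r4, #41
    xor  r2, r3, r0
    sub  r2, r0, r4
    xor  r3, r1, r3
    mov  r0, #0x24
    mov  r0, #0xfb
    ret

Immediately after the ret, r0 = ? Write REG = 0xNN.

prologue: push r2 → mem[0xc6]=0x05, sp=0xc6
prologue: push r3 → mem[0xc5]=0xcd, sp=0xc5
body[0] sub  r3, r4, #41 → r3=0x69
body[1] xor  r2, r3, r0 → r2=0x45
body[2] sub  r2, r0, r4 → r2=0x9a
body[3] xor  r3, r1, r3 → r3=0x13
body[4] mov  r0, #0x24 → r0=0x24
body[5] mov  r0, #0xfb → r0=0xfb
epilogue: pop r3=0xcd, sp=0xc6
epilogue: pop r2=0x05, sp=0xc7
r0 is caller-saved → body value

REG = 0xfb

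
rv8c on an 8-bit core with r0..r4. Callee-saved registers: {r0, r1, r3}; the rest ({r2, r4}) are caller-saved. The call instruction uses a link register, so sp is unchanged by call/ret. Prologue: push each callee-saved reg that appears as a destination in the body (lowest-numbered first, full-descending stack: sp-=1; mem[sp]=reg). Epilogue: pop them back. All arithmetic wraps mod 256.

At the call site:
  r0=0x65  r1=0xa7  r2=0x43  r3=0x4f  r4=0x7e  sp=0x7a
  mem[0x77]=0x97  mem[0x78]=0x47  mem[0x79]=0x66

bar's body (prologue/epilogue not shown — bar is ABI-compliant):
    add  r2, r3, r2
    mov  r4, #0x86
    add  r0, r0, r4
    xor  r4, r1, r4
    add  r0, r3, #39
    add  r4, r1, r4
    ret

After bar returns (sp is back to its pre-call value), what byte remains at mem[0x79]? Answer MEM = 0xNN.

MEM = 0x65

prologue: push r0 -> mem[0x79]=0x65, sp=0x79
body[0] add  r2, r3, r2 -> r2=0x92
body[1] mov  r4, #0x86 -> r4=0x86
body[2] add  r0, r0, r4 -> r0=0xeb
body[3] xor  r4, r1, r4 -> r4=0x21
body[4] add  r0, r3, #39 -> r0=0x76
body[5] add  r4, r1, r4 -> r4=0xc8
epilogue: pop r0=0x65, sp=0x7a
prologue pushed ['r0'] at ['0x79']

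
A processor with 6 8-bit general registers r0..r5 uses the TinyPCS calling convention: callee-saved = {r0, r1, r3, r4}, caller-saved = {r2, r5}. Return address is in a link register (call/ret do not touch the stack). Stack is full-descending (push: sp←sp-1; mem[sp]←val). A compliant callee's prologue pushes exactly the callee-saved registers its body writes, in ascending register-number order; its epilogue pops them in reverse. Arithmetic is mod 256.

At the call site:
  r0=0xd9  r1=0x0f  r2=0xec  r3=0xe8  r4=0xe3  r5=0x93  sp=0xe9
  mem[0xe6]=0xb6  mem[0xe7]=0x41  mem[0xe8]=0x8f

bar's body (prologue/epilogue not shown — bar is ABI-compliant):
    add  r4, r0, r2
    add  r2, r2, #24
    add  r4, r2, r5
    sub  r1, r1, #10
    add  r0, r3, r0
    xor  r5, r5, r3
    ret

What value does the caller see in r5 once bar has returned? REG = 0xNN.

REG = 0x7b

prologue: push r0 -> mem[0xe8]=0xd9, sp=0xe8
prologue: push r1 -> mem[0xe7]=0x0f, sp=0xe7
prologue: push r4 -> mem[0xe6]=0xe3, sp=0xe6
body[0] add  r4, r0, r2 -> r4=0xc5
body[1] add  r2, r2, #24 -> r2=0x04
body[2] add  r4, r2, r5 -> r4=0x97
body[3] sub  r1, r1, #10 -> r1=0x05
body[4] add  r0, r3, r0 -> r0=0xc1
body[5] xor  r5, r5, r3 -> r5=0x7b
epilogue: pop r4=0xe3, sp=0xe7
epilogue: pop r1=0x0f, sp=0xe8
epilogue: pop r0=0xd9, sp=0xe9
r5 is caller-saved -> body value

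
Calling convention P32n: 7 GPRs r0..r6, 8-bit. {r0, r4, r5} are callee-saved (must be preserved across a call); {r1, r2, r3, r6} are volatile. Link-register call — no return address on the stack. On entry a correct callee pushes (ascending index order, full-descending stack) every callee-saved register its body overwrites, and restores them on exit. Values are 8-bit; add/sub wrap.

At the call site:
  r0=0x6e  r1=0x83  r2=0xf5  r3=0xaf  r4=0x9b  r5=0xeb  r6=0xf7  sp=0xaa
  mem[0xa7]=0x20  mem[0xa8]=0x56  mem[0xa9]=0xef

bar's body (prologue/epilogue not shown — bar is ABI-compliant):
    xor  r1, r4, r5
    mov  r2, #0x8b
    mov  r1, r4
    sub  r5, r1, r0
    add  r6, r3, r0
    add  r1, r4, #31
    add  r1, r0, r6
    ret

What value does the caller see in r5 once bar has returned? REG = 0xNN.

REG = 0xeb

prologue: push r5 -> mem[0xa9]=0xeb, sp=0xa9
body[0] xor  r1, r4, r5 -> r1=0x70
body[1] mov  r2, #0x8b -> r2=0x8b
body[2] mov  r1, r4 -> r1=0x9b
body[3] sub  r5, r1, r0 -> r5=0x2d
body[4] add  r6, r3, r0 -> r6=0x1d
body[5] add  r1, r4, #31 -> r1=0xba
body[6] add  r1, r0, r6 -> r1=0x8b
epilogue: pop r5=0xeb, sp=0xaa
r5 is callee-saved -> restored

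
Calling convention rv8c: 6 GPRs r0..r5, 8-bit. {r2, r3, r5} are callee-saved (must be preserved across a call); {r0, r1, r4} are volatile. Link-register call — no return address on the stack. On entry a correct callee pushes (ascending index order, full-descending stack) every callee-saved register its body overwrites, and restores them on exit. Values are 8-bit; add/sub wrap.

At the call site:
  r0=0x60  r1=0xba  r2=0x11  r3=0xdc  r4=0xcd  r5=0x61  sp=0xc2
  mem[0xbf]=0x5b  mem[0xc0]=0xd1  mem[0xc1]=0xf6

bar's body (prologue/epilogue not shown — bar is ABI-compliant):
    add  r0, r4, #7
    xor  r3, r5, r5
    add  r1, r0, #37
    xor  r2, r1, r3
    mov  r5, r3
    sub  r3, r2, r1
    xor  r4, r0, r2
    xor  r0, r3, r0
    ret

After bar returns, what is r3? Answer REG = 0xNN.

prologue: push r2 → mem[0xc1]=0x11, sp=0xc1
prologue: push r3 → mem[0xc0]=0xdc, sp=0xc0
prologue: push r5 → mem[0xbf]=0x61, sp=0xbf
body[0] add  r0, r4, #7 → r0=0xd4
body[1] xor  r3, r5, r5 → r3=0x00
body[2] add  r1, r0, #37 → r1=0xf9
body[3] xor  r2, r1, r3 → r2=0xf9
body[4] mov  r5, r3 → r5=0x00
body[5] sub  r3, r2, r1 → r3=0x00
body[6] xor  r4, r0, r2 → r4=0x2d
body[7] xor  r0, r3, r0 → r0=0xd4
epilogue: pop r5=0x61, sp=0xc0
epilogue: pop r3=0xdc, sp=0xc1
epilogue: pop r2=0x11, sp=0xc2
r3 is callee-saved → restored

REG = 0xdc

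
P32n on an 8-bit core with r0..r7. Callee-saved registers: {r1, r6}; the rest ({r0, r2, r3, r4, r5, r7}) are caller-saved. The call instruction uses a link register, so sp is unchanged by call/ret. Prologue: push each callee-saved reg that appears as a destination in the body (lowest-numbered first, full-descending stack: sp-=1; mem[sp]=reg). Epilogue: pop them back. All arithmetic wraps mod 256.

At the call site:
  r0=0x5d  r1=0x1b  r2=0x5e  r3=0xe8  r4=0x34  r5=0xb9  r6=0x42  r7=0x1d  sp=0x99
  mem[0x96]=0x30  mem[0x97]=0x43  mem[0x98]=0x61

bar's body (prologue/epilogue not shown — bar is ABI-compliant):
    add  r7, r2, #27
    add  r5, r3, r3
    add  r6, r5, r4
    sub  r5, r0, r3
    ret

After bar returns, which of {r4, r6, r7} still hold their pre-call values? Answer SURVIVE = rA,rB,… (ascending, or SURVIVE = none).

prologue: push r6 -> mem[0x98]=0x42, sp=0x98
body[0] add  r7, r2, #27 -> r7=0x79
body[1] add  r5, r3, r3 -> r5=0xd0
body[2] add  r6, r5, r4 -> r6=0x04
body[3] sub  r5, r0, r3 -> r5=0x75
epilogue: pop r6=0x42, sp=0x99
r4: caller-saved, written=False
r6: callee-saved, written=True
r7: caller-saved, written=True

SURVIVE = r4,r6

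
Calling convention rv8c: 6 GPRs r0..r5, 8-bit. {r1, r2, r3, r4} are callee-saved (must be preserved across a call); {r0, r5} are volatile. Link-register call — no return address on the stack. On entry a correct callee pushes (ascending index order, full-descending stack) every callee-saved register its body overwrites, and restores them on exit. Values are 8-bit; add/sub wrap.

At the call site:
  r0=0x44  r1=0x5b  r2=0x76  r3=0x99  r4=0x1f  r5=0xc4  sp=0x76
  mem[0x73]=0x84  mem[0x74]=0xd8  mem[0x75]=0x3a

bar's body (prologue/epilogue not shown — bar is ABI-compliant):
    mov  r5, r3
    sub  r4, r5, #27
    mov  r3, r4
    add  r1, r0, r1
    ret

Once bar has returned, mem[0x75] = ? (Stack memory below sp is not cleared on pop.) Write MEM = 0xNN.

prologue: push r1 → mem[0x75]=0x5b, sp=0x75
prologue: push r3 → mem[0x74]=0x99, sp=0x74
prologue: push r4 → mem[0x73]=0x1f, sp=0x73
body[0] mov  r5, r3 → r5=0x99
body[1] sub  r4, r5, #27 → r4=0x7e
body[2] mov  r3, r4 → r3=0x7e
body[3] add  r1, r0, r1 → r1=0x9f
epilogue: pop r4=0x1f, sp=0x74
epilogue: pop r3=0x99, sp=0x75
epilogue: pop r1=0x5b, sp=0x76
prologue pushed ['r1', 'r3', 'r4'] at ['0x75', '0x74', '0x73']

MEM = 0x5b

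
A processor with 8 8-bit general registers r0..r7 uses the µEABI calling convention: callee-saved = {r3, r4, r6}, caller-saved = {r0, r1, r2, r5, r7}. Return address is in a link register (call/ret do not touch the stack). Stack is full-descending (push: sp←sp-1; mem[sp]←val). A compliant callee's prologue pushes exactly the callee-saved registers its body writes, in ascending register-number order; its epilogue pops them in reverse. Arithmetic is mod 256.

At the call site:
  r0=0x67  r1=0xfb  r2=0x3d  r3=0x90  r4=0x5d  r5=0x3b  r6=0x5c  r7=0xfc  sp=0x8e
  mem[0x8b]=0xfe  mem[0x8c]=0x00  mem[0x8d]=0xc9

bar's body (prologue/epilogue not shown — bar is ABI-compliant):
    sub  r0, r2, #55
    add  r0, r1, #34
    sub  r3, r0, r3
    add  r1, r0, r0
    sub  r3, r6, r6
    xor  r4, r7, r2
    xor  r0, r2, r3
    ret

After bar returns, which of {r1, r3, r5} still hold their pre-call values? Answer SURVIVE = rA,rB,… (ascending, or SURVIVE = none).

SURVIVE = r3,r5

prologue: push r3 -> mem[0x8d]=0x90, sp=0x8d
prologue: push r4 -> mem[0x8c]=0x5d, sp=0x8c
body[0] sub  r0, r2, #55 -> r0=0x06
body[1] add  r0, r1, #34 -> r0=0x1d
body[2] sub  r3, r0, r3 -> r3=0x8d
body[3] add  r1, r0, r0 -> r1=0x3a
body[4] sub  r3, r6, r6 -> r3=0x00
body[5] xor  r4, r7, r2 -> r4=0xc1
body[6] xor  r0, r2, r3 -> r0=0x3d
epilogue: pop r4=0x5d, sp=0x8d
epilogue: pop r3=0x90, sp=0x8e
r1: caller-saved, written=True
r3: callee-saved, written=True
r5: caller-saved, written=False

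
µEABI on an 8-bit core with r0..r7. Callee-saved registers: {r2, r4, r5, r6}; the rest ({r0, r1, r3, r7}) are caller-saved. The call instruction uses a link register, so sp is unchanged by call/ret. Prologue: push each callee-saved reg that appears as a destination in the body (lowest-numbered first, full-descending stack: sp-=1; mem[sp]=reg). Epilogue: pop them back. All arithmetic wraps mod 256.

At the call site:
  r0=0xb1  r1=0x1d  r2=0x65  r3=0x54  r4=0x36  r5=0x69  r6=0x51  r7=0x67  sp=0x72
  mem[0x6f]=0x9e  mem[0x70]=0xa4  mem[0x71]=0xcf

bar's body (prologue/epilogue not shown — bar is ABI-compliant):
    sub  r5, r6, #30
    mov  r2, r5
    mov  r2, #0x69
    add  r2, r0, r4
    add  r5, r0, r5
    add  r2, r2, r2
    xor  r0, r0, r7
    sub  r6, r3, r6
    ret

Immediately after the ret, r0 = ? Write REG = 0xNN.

REG = 0xd6

prologue: push r2 -> mem[0x71]=0x65, sp=0x71
prologue: push r5 -> mem[0x70]=0x69, sp=0x70
prologue: push r6 -> mem[0x6f]=0x51, sp=0x6f
body[0] sub  r5, r6, #30 -> r5=0x33
body[1] mov  r2, r5 -> r2=0x33
body[2] mov  r2, #0x69 -> r2=0x69
body[3] add  r2, r0, r4 -> r2=0xe7
body[4] add  r5, r0, r5 -> r5=0xe4
body[5] add  r2, r2, r2 -> r2=0xce
body[6] xor  r0, r0, r7 -> r0=0xd6
body[7] sub  r6, r3, r6 -> r6=0x03
epilogue: pop r6=0x51, sp=0x70
epilogue: pop r5=0x69, sp=0x71
epilogue: pop r2=0x65, sp=0x72
r0 is caller-saved -> body value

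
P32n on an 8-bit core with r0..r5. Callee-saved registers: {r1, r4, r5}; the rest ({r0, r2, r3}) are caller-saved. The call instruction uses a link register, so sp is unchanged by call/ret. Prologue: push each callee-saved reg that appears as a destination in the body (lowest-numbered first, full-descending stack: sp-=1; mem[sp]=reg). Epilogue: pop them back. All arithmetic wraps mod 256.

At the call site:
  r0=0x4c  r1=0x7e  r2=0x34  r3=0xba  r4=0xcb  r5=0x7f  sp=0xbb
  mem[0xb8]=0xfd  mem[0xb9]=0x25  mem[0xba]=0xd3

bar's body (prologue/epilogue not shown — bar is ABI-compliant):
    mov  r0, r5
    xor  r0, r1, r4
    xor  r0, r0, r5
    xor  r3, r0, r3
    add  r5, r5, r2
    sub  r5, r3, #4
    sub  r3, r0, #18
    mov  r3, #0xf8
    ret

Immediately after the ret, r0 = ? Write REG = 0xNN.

REG = 0xca

prologue: push r5 -> mem[0xba]=0x7f, sp=0xba
body[0] mov  r0, r5 -> r0=0x7f
body[1] xor  r0, r1, r4 -> r0=0xb5
body[2] xor  r0, r0, r5 -> r0=0xca
body[3] xor  r3, r0, r3 -> r3=0x70
body[4] add  r5, r5, r2 -> r5=0xb3
body[5] sub  r5, r3, #4 -> r5=0x6c
body[6] sub  r3, r0, #18 -> r3=0xb8
body[7] mov  r3, #0xf8 -> r3=0xf8
epilogue: pop r5=0x7f, sp=0xbb
r0 is caller-saved -> body value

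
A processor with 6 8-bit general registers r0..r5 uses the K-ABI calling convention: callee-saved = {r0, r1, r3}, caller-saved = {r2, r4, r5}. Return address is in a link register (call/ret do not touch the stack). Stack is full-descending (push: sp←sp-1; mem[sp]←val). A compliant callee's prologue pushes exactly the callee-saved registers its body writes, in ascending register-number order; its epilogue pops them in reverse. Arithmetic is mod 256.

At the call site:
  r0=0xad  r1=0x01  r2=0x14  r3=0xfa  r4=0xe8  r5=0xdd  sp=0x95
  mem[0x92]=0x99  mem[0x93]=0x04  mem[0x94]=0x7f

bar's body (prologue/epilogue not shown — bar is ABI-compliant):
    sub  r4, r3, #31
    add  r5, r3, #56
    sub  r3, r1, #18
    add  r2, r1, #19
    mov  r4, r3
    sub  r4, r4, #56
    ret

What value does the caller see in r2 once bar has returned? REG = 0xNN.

prologue: push r3 → mem[0x94]=0xfa, sp=0x94
body[0] sub  r4, r3, #31 → r4=0xdb
body[1] add  r5, r3, #56 → r5=0x32
body[2] sub  r3, r1, #18 → r3=0xef
body[3] add  r2, r1, #19 → r2=0x14
body[4] mov  r4, r3 → r4=0xef
body[5] sub  r4, r4, #56 → r4=0xb7
epilogue: pop r3=0xfa, sp=0x95
r2 is caller-saved → body value

REG = 0x14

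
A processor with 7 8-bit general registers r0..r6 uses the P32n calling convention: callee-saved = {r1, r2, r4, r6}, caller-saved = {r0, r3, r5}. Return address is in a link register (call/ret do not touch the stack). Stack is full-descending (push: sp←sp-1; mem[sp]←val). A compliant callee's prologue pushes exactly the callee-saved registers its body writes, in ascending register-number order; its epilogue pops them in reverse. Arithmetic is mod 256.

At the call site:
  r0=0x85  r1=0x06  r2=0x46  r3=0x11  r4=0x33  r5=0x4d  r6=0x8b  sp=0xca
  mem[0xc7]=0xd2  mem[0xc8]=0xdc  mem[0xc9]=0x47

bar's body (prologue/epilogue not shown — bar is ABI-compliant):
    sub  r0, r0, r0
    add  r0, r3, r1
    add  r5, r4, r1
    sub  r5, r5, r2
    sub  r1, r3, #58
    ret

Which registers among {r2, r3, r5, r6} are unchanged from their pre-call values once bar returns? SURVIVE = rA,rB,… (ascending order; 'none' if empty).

prologue: push r1 → mem[0xc9]=0x06, sp=0xc9
body[0] sub  r0, r0, r0 → r0=0x00
body[1] add  r0, r3, r1 → r0=0x17
body[2] add  r5, r4, r1 → r5=0x39
body[3] sub  r5, r5, r2 → r5=0xf3
body[4] sub  r1, r3, #58 → r1=0xd7
epilogue: pop r1=0x06, sp=0xca
r2: callee-saved, written=False
r3: caller-saved, written=False
r5: caller-saved, written=True
r6: callee-saved, written=False

SURVIVE = r2,r3,r6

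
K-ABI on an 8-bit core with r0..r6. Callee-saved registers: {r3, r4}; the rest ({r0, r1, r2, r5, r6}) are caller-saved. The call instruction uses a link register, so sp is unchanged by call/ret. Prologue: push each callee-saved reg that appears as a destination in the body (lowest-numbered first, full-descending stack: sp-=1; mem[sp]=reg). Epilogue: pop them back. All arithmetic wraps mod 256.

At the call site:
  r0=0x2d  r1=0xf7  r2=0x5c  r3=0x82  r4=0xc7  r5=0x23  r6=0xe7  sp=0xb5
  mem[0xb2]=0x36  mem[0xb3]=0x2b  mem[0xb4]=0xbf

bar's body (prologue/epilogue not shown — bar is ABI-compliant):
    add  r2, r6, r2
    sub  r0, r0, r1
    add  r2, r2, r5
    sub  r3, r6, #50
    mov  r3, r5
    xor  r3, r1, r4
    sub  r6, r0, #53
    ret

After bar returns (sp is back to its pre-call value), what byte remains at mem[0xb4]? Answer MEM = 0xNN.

prologue: push r3 → mem[0xb4]=0x82, sp=0xb4
body[0] add  r2, r6, r2 → r2=0x43
body[1] sub  r0, r0, r1 → r0=0x36
body[2] add  r2, r2, r5 → r2=0x66
body[3] sub  r3, r6, #50 → r3=0xb5
body[4] mov  r3, r5 → r3=0x23
body[5] xor  r3, r1, r4 → r3=0x30
body[6] sub  r6, r0, #53 → r6=0x01
epilogue: pop r3=0x82, sp=0xb5
prologue pushed ['r3'] at ['0xb4']

MEM = 0x82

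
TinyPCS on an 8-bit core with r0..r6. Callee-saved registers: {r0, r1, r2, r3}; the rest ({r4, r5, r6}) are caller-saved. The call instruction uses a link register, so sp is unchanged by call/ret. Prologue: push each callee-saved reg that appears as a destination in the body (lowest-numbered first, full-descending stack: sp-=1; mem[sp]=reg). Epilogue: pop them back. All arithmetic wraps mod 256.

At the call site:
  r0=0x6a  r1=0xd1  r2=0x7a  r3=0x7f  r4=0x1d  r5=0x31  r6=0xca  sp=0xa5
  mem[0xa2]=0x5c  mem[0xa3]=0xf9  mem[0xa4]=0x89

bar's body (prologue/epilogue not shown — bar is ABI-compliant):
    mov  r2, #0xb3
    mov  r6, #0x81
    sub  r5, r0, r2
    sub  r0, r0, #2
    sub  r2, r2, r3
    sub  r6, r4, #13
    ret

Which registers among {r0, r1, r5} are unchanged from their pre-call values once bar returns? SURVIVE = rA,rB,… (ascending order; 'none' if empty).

prologue: push r0 -> mem[0xa4]=0x6a, sp=0xa4
prologue: push r2 -> mem[0xa3]=0x7a, sp=0xa3
body[0] mov  r2, #0xb3 -> r2=0xb3
body[1] mov  r6, #0x81 -> r6=0x81
body[2] sub  r5, r0, r2 -> r5=0xb7
body[3] sub  r0, r0, #2 -> r0=0x68
body[4] sub  r2, r2, r3 -> r2=0x34
body[5] sub  r6, r4, #13 -> r6=0x10
epilogue: pop r2=0x7a, sp=0xa4
epilogue: pop r0=0x6a, sp=0xa5
r0: callee-saved, written=True
r1: callee-saved, written=False
r5: caller-saved, written=True

SURVIVE = r0,r1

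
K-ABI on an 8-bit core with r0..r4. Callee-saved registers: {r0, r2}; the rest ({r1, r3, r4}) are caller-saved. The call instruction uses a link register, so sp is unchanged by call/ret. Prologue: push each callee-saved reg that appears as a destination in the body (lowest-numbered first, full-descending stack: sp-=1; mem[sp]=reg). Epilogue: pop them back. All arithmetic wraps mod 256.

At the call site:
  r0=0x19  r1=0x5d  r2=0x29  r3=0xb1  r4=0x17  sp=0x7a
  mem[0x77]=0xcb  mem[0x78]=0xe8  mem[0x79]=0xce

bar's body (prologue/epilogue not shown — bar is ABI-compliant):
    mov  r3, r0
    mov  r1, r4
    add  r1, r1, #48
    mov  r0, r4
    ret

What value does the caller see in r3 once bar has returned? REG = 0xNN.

prologue: push r0 → mem[0x79]=0x19, sp=0x79
body[0] mov  r3, r0 → r3=0x19
body[1] mov  r1, r4 → r1=0x17
body[2] add  r1, r1, #48 → r1=0x47
body[3] mov  r0, r4 → r0=0x17
epilogue: pop r0=0x19, sp=0x7a
r3 is caller-saved → body value

REG = 0x19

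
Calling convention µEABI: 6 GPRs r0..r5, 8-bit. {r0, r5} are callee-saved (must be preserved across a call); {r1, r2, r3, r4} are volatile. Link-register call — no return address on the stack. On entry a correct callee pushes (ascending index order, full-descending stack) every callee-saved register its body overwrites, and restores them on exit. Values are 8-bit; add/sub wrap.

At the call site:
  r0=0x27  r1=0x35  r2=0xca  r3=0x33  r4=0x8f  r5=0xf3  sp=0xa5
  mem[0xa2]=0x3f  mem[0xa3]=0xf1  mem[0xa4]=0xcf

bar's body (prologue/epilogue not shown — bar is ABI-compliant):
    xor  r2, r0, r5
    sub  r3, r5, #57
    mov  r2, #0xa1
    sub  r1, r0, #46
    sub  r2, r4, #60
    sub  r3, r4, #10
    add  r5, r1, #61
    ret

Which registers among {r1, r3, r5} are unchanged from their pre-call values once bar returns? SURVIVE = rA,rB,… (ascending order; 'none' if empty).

SURVIVE = r5

prologue: push r5 → mem[0xa4]=0xf3, sp=0xa4
body[0] xor  r2, r0, r5 → r2=0xd4
body[1] sub  r3, r5, #57 → r3=0xba
body[2] mov  r2, #0xa1 → r2=0xa1
body[3] sub  r1, r0, #46 → r1=0xf9
body[4] sub  r2, r4, #60 → r2=0x53
body[5] sub  r3, r4, #10 → r3=0x85
body[6] add  r5, r1, #61 → r5=0x36
epilogue: pop r5=0xf3, sp=0xa5
r1: caller-saved, written=True
r3: caller-saved, written=True
r5: callee-saved, written=True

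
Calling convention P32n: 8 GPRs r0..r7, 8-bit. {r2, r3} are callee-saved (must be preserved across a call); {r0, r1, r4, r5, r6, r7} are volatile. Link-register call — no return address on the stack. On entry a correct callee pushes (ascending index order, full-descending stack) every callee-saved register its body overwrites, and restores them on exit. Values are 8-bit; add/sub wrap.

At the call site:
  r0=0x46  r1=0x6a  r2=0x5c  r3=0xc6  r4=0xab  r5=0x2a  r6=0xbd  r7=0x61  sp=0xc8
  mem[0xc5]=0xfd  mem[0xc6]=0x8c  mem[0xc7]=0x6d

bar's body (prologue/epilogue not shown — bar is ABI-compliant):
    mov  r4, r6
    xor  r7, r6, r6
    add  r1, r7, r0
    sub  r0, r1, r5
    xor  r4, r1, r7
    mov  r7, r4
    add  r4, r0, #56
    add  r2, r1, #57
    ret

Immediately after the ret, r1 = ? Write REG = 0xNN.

REG = 0x46

prologue: push r2 -> mem[0xc7]=0x5c, sp=0xc7
body[0] mov  r4, r6 -> r4=0xbd
body[1] xor  r7, r6, r6 -> r7=0x00
body[2] add  r1, r7, r0 -> r1=0x46
body[3] sub  r0, r1, r5 -> r0=0x1c
body[4] xor  r4, r1, r7 -> r4=0x46
body[5] mov  r7, r4 -> r7=0x46
body[6] add  r4, r0, #56 -> r4=0x54
body[7] add  r2, r1, #57 -> r2=0x7f
epilogue: pop r2=0x5c, sp=0xc8
r1 is caller-saved -> body value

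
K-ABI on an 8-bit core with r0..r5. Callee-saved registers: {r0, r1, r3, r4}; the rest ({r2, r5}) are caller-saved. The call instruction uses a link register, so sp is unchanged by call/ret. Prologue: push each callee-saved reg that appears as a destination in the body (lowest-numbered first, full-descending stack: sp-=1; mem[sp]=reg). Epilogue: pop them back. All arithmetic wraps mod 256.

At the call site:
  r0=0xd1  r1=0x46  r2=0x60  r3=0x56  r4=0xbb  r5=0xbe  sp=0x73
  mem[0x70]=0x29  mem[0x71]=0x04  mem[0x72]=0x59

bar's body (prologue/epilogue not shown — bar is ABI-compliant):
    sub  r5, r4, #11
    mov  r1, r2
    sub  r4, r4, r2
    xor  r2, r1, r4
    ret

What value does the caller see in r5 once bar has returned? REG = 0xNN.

REG = 0xb0

prologue: push r1 -> mem[0x72]=0x46, sp=0x72
prologue: push r4 -> mem[0x71]=0xbb, sp=0x71
body[0] sub  r5, r4, #11 -> r5=0xb0
body[1] mov  r1, r2 -> r1=0x60
body[2] sub  r4, r4, r2 -> r4=0x5b
body[3] xor  r2, r1, r4 -> r2=0x3b
epilogue: pop r4=0xbb, sp=0x72
epilogue: pop r1=0x46, sp=0x73
r5 is caller-saved -> body value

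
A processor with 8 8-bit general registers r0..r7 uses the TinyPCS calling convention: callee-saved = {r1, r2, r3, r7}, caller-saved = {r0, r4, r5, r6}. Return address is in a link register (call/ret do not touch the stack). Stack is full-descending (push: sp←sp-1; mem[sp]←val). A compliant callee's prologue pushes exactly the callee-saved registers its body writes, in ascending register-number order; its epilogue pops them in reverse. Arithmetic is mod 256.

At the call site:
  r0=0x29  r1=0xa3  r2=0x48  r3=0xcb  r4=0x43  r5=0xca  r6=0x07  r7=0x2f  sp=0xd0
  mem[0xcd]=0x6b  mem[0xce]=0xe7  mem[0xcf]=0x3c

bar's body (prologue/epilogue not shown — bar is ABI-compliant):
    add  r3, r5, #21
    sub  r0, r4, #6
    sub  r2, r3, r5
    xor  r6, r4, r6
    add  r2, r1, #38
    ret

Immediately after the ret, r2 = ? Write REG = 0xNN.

REG = 0x48

prologue: push r2 -> mem[0xcf]=0x48, sp=0xcf
prologue: push r3 -> mem[0xce]=0xcb, sp=0xce
body[0] add  r3, r5, #21 -> r3=0xdf
body[1] sub  r0, r4, #6 -> r0=0x3d
body[2] sub  r2, r3, r5 -> r2=0x15
body[3] xor  r6, r4, r6 -> r6=0x44
body[4] add  r2, r1, #38 -> r2=0xc9
epilogue: pop r3=0xcb, sp=0xcf
epilogue: pop r2=0x48, sp=0xd0
r2 is callee-saved -> restored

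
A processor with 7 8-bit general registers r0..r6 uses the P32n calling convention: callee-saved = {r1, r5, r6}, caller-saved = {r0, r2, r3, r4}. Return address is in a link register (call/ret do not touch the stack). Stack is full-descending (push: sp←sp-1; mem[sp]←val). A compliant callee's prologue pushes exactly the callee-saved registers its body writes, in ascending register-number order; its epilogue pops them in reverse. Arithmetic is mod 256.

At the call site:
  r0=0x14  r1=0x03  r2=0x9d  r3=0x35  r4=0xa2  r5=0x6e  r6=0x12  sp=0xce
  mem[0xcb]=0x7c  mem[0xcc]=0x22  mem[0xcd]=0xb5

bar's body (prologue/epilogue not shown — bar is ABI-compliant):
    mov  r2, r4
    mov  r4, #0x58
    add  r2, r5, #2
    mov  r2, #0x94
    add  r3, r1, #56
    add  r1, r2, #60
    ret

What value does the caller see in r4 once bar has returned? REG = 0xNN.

prologue: push r1 -> mem[0xcd]=0x03, sp=0xcd
body[0] mov  r2, r4 -> r2=0xa2
body[1] mov  r4, #0x58 -> r4=0x58
body[2] add  r2, r5, #2 -> r2=0x70
body[3] mov  r2, #0x94 -> r2=0x94
body[4] add  r3, r1, #56 -> r3=0x3b
body[5] add  r1, r2, #60 -> r1=0xd0
epilogue: pop r1=0x03, sp=0xce
r4 is caller-saved -> body value

REG = 0x58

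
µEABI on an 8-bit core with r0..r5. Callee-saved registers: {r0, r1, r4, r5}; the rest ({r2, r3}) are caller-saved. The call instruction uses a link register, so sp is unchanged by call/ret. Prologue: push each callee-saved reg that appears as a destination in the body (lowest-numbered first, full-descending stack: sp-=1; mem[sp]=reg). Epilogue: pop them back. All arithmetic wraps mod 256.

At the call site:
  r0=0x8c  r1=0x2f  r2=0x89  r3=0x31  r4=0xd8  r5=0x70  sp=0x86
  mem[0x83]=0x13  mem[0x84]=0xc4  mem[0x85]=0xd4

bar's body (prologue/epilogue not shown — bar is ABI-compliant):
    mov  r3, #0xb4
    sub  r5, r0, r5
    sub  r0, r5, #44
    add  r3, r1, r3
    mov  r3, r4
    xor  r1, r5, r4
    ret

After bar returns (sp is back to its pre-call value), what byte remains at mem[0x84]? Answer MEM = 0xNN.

prologue: push r0 → mem[0x85]=0x8c, sp=0x85
prologue: push r1 → mem[0x84]=0x2f, sp=0x84
prologue: push r5 → mem[0x83]=0x70, sp=0x83
body[0] mov  r3, #0xb4 → r3=0xb4
body[1] sub  r5, r0, r5 → r5=0x1c
body[2] sub  r0, r5, #44 → r0=0xf0
body[3] add  r3, r1, r3 → r3=0xe3
body[4] mov  r3, r4 → r3=0xd8
body[5] xor  r1, r5, r4 → r1=0xc4
epilogue: pop r5=0x70, sp=0x84
epilogue: pop r1=0x2f, sp=0x85
epilogue: pop r0=0x8c, sp=0x86
prologue pushed ['r0', 'r1', 'r5'] at ['0x85', '0x84', '0x83']

MEM = 0x2f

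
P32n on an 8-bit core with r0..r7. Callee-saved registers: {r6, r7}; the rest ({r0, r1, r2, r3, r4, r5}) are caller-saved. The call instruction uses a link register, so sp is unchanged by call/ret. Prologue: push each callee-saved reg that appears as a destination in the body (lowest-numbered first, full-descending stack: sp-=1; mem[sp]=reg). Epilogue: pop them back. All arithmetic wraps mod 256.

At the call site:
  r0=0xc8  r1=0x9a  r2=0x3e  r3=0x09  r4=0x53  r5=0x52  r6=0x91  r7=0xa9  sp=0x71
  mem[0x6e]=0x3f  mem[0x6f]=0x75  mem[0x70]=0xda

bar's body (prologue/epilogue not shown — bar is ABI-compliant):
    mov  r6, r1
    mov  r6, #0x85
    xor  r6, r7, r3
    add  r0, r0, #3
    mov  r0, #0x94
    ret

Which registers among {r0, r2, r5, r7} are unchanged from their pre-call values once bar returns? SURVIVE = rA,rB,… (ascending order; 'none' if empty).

SURVIVE = r2,r5,r7

prologue: push r6 → mem[0x70]=0x91, sp=0x70
body[0] mov  r6, r1 → r6=0x9a
body[1] mov  r6, #0x85 → r6=0x85
body[2] xor  r6, r7, r3 → r6=0xa0
body[3] add  r0, r0, #3 → r0=0xcb
body[4] mov  r0, #0x94 → r0=0x94
epilogue: pop r6=0x91, sp=0x71
r0: caller-saved, written=True
r2: caller-saved, written=False
r5: caller-saved, written=False
r7: callee-saved, written=False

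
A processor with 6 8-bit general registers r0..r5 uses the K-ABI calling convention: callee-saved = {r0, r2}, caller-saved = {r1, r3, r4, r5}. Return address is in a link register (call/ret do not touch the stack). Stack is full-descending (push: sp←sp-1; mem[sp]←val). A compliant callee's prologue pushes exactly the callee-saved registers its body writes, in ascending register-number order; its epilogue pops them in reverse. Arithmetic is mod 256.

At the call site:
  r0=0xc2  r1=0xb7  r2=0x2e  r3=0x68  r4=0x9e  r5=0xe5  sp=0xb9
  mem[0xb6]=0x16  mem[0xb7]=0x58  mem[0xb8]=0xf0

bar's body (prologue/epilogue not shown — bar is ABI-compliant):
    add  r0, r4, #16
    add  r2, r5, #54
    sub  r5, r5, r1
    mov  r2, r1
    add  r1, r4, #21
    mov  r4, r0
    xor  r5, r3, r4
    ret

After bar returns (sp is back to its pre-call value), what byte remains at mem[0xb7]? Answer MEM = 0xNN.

MEM = 0x2e

prologue: push r0 -> mem[0xb8]=0xc2, sp=0xb8
prologue: push r2 -> mem[0xb7]=0x2e, sp=0xb7
body[0] add  r0, r4, #16 -> r0=0xae
body[1] add  r2, r5, #54 -> r2=0x1b
body[2] sub  r5, r5, r1 -> r5=0x2e
body[3] mov  r2, r1 -> r2=0xb7
body[4] add  r1, r4, #21 -> r1=0xb3
body[5] mov  r4, r0 -> r4=0xae
body[6] xor  r5, r3, r4 -> r5=0xc6
epilogue: pop r2=0x2e, sp=0xb8
epilogue: pop r0=0xc2, sp=0xb9
prologue pushed ['r0', 'r2'] at ['0xb8', '0xb7']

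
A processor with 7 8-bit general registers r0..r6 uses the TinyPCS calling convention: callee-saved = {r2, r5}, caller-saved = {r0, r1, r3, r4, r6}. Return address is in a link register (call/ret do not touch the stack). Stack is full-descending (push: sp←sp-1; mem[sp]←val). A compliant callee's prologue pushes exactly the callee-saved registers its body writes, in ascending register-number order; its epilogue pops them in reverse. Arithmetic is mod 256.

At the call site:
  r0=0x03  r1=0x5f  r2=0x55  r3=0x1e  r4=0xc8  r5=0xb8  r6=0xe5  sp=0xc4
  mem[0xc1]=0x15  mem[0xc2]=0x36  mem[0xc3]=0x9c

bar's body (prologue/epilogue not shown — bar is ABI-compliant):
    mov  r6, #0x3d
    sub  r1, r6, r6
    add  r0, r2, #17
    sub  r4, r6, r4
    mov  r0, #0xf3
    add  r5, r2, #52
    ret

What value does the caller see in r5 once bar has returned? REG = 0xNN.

REG = 0xb8

prologue: push r5 -> mem[0xc3]=0xb8, sp=0xc3
body[0] mov  r6, #0x3d -> r6=0x3d
body[1] sub  r1, r6, r6 -> r1=0x00
body[2] add  r0, r2, #17 -> r0=0x66
body[3] sub  r4, r6, r4 -> r4=0x75
body[4] mov  r0, #0xf3 -> r0=0xf3
body[5] add  r5, r2, #52 -> r5=0x89
epilogue: pop r5=0xb8, sp=0xc4
r5 is callee-saved -> restored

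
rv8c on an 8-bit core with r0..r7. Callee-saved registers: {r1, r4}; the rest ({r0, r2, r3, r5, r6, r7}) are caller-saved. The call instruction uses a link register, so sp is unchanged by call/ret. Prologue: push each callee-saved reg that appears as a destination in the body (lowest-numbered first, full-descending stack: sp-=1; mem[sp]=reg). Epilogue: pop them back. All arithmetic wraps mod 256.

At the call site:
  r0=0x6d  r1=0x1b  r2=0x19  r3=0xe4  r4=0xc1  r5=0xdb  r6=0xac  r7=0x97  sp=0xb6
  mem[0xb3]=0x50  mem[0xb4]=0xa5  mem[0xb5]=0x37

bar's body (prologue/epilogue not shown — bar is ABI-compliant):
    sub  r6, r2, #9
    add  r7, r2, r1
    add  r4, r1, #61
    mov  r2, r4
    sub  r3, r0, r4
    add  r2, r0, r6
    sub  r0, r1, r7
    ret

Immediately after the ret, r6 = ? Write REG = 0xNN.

prologue: push r4 → mem[0xb5]=0xc1, sp=0xb5
body[0] sub  r6, r2, #9 → r6=0x10
body[1] add  r7, r2, r1 → r7=0x34
body[2] add  r4, r1, #61 → r4=0x58
body[3] mov  r2, r4 → r2=0x58
body[4] sub  r3, r0, r4 → r3=0x15
body[5] add  r2, r0, r6 → r2=0x7d
body[6] sub  r0, r1, r7 → r0=0xe7
epilogue: pop r4=0xc1, sp=0xb6
r6 is caller-saved → body value

REG = 0x10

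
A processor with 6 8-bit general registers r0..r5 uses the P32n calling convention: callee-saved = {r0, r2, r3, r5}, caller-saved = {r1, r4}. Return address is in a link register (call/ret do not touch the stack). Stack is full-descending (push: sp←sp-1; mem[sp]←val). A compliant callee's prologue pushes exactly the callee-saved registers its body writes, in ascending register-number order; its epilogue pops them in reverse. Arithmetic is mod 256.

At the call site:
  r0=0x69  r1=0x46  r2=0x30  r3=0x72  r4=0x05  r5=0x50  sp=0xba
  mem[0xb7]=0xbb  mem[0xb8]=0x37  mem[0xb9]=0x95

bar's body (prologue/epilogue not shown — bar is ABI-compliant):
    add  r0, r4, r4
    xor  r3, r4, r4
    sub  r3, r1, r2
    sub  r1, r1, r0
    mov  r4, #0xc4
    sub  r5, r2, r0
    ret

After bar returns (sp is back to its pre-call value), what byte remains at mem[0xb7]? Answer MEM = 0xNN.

prologue: push r0 → mem[0xb9]=0x69, sp=0xb9
prologue: push r3 → mem[0xb8]=0x72, sp=0xb8
prologue: push r5 → mem[0xb7]=0x50, sp=0xb7
body[0] add  r0, r4, r4 → r0=0x0a
body[1] xor  r3, r4, r4 → r3=0x00
body[2] sub  r3, r1, r2 → r3=0x16
body[3] sub  r1, r1, r0 → r1=0x3c
body[4] mov  r4, #0xc4 → r4=0xc4
body[5] sub  r5, r2, r0 → r5=0x26
epilogue: pop r5=0x50, sp=0xb8
epilogue: pop r3=0x72, sp=0xb9
epilogue: pop r0=0x69, sp=0xba
prologue pushed ['r0', 'r3', 'r5'] at ['0xb9', '0xb8', '0xb7']

MEM = 0x50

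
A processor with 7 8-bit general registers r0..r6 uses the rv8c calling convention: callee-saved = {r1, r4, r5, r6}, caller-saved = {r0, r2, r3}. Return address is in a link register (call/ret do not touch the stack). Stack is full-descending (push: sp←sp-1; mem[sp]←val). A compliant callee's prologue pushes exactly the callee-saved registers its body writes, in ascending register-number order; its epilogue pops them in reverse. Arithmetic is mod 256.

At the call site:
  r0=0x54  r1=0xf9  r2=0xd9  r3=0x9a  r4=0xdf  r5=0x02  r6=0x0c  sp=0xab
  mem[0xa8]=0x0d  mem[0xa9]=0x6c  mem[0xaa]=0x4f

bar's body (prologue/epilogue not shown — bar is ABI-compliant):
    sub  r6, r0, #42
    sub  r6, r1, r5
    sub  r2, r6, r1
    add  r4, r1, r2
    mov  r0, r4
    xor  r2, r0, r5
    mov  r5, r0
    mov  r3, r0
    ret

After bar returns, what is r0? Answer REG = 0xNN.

REG = 0xf7

prologue: push r4 → mem[0xaa]=0xdf, sp=0xaa
prologue: push r5 → mem[0xa9]=0x02, sp=0xa9
prologue: push r6 → mem[0xa8]=0x0c, sp=0xa8
body[0] sub  r6, r0, #42 → r6=0x2a
body[1] sub  r6, r1, r5 → r6=0xf7
body[2] sub  r2, r6, r1 → r2=0xfe
body[3] add  r4, r1, r2 → r4=0xf7
body[4] mov  r0, r4 → r0=0xf7
body[5] xor  r2, r0, r5 → r2=0xf5
body[6] mov  r5, r0 → r5=0xf7
body[7] mov  r3, r0 → r3=0xf7
epilogue: pop r6=0x0c, sp=0xa9
epilogue: pop r5=0x02, sp=0xaa
epilogue: pop r4=0xdf, sp=0xab
r0 is caller-saved → body value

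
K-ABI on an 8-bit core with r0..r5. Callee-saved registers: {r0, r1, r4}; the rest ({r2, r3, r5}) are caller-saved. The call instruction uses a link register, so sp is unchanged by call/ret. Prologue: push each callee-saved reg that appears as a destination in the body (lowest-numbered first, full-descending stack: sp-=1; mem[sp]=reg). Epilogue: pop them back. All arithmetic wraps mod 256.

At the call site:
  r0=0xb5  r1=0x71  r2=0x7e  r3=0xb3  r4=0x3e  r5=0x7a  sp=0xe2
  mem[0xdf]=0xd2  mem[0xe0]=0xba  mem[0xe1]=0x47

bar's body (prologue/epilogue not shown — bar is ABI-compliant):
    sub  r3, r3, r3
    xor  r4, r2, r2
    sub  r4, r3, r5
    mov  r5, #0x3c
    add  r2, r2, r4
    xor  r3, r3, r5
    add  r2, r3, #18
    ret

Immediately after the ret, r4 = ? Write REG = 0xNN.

REG = 0x3e

prologue: push r4 -> mem[0xe1]=0x3e, sp=0xe1
body[0] sub  r3, r3, r3 -> r3=0x00
body[1] xor  r4, r2, r2 -> r4=0x00
body[2] sub  r4, r3, r5 -> r4=0x86
body[3] mov  r5, #0x3c -> r5=0x3c
body[4] add  r2, r2, r4 -> r2=0x04
body[5] xor  r3, r3, r5 -> r3=0x3c
body[6] add  r2, r3, #18 -> r2=0x4e
epilogue: pop r4=0x3e, sp=0xe2
r4 is callee-saved -> restored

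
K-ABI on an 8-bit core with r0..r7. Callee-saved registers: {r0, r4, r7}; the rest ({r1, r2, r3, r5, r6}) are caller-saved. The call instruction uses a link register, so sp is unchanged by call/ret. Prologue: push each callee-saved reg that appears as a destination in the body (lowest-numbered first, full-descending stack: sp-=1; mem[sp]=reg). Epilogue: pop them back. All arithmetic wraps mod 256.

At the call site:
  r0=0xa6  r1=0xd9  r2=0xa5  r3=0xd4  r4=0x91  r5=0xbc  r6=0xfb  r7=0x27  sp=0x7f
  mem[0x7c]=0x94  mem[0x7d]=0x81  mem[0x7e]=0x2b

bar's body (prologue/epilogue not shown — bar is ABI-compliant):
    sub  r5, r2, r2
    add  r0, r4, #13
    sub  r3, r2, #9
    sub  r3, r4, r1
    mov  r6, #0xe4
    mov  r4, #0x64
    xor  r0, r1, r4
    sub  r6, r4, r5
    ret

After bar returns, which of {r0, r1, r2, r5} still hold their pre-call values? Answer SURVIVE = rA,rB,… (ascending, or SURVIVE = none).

prologue: push r0 → mem[0x7e]=0xa6, sp=0x7e
prologue: push r4 → mem[0x7d]=0x91, sp=0x7d
body[0] sub  r5, r2, r2 → r5=0x00
body[1] add  r0, r4, #13 → r0=0x9e
body[2] sub  r3, r2, #9 → r3=0x9c
body[3] sub  r3, r4, r1 → r3=0xb8
body[4] mov  r6, #0xe4 → r6=0xe4
body[5] mov  r4, #0x64 → r4=0x64
body[6] xor  r0, r1, r4 → r0=0xbd
body[7] sub  r6, r4, r5 → r6=0x64
epilogue: pop r4=0x91, sp=0x7e
epilogue: pop r0=0xa6, sp=0x7f
r0: callee-saved, written=True
r1: caller-saved, written=False
r2: caller-saved, written=False
r5: caller-saved, written=True

SURVIVE = r0,r1,r2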